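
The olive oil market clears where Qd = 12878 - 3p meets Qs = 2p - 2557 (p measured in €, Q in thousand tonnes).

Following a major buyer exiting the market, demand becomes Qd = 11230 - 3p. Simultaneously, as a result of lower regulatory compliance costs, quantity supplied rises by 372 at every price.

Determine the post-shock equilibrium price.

Initially, 12878 - 3p = 2p - 2557, so 15435 = 5p and p = 3087, Q = 3617.
The shock moves the curves to Qd = 11230 - 3p and Qs = 2p - 2185.
Clearing the new market: 11230 - 3p = 2p - 2185, so p = 2683 and Q = 3181.

2683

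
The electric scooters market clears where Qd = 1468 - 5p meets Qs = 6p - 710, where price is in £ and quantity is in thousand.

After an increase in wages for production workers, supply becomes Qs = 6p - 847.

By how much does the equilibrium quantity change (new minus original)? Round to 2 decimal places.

-62.27

Before the shock: 1468 - 5p = 6p - 710 ⇒ 2178 = 11p ⇒ p = 198, Q = 478.
After the shift, demand is Qd = 1468 - 5p and supply is Qs = 6p - 847.
Clearing the new market: 1468 - 5p = 6p - 847, so p = 2315/11 ≈ 210.4545 and Q = 4573/11 ≈ 415.7273.
ΔQ = 415.7273 − 478 = -62.27.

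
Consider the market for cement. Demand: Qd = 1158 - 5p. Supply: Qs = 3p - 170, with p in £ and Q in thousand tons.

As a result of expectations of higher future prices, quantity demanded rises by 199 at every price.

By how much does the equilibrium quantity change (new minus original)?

Original equilibrium: 1158 - 5p = 3p - 170 gives 1328 = 8p, so p = 166 and Q = 328.
The new curves are Qd = 1357 - 5p (demand) and Qs = 3p - 170 (supply).
Clearing the new market: 1357 - 5p = 3p - 170, so p = 190.875 and Q = 402.625.
ΔQ = 402.625 − 328 = +74.625.

+74.625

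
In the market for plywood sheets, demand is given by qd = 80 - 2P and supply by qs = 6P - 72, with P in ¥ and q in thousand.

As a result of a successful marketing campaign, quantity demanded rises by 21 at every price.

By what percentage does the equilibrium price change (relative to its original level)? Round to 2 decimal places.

+13.82

Solve the original market: 80 - 2P = 6P - 72, hence P = 19 and q = 42.
The new curves are qd = 101 - 2P (demand) and qs = 6P - 72 (supply).
Setting them equal: 101 - 2P = 6P - 72 → 173 = 8P, so P = 21.625 and q = 57.75.
%ΔP = (21.625 − 19) / 19 × 100 = +13.82%.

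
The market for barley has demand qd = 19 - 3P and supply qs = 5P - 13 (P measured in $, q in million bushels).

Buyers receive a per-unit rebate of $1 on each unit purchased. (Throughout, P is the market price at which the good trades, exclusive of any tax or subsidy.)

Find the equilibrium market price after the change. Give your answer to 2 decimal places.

Solve the original market: 19 - 3P = 5P - 13, hence P = 4 and q = 7.
Since buyers' out-of-pocket price is the market price minus the rebate, the effective demand curve becomes qd = 22 - 3P.
Equate the new curves: 22 - 3P = 5P - 13, giving 35 = 8P, P = 4.375, q = 8.875.

4.38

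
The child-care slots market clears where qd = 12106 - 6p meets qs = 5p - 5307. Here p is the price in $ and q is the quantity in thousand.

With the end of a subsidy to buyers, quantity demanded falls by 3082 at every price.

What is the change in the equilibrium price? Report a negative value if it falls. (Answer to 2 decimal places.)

Solve the original market: 12106 - 6p = 5p - 5307, hence p = 1583 and q = 2608.
The shock moves the curves to qd = 9024 - 6p and qs = 5p - 5307.
Setting them equal: 9024 - 6p = 5p - 5307 → 14331 = 11p, so p = 14331/11 ≈ 1302.8182 and q = 13278/11 ≈ 1207.0909.
Δp = 1302.8182 − 1583 = -280.18.

-280.18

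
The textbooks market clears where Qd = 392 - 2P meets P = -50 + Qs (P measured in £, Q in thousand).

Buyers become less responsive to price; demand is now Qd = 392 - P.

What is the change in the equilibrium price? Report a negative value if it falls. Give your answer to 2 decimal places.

Solve the original market: 392 - 2P = P + 50, hence P = 114 and Q = 164.
With the change applied: demand Qd = 392 - P, supply Qs = P + 50.
Setting them equal: 392 - P = P + 50 → 342 = 2P, so P = 171 and Q = 221.
ΔP = 171 − 114 = +57.00.

+57.00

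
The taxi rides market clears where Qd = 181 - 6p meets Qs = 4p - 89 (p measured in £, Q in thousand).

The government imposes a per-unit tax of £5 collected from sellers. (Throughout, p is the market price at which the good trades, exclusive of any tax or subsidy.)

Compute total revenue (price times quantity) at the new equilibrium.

203

Before the shock: 181 - 6p = 4p - 89 ⇒ 270 = 10p ⇒ p = 27, Q = 19.
Since sellers keep the price net of the tax, the effective supply curve becomes Qs = 4p - 109.
Clearing the new market: 181 - 6p = 4p - 109, so p = 29 and Q = 7.
New expenditure = 29 × 7 = 203.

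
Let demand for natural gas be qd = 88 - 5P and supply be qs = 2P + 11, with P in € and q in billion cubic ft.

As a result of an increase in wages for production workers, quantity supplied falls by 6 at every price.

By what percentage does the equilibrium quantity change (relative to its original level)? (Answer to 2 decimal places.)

Original equilibrium: 88 - 5P = 2P + 11 gives 77 = 7P, so P = 11 and q = 33.
After the shift, demand is qd = 88 - 5P and supply is qs = 2P + 5.
Setting them equal: 88 - 5P = 2P + 5 → 83 = 7P, so P = 83/7 ≈ 11.8571 and q = 201/7 ≈ 28.7143.
%Δq = (28.7143 − 33) / 33 × 100 = -12.99%.

-12.99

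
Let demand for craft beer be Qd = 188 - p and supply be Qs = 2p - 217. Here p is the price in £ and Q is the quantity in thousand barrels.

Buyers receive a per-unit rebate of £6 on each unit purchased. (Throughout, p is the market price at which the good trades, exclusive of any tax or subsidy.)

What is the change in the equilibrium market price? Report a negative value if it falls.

Original equilibrium: 188 - p = 2p - 217 gives 405 = 3p, so p = 135 and Q = 53.
Since buyers' out-of-pocket price is the market price minus the rebate, the effective demand curve becomes Qd = 194 - p.
Equate the new curves: 194 - p = 2p - 217, giving 411 = 3p, p = 137, Q = 57.
Δp = 137 − 135 = +2.

+2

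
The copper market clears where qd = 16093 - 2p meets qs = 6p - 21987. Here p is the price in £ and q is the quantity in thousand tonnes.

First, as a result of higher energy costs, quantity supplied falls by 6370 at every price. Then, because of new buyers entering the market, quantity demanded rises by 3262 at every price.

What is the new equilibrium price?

Initially, 16093 - 2p = 6p - 21987, so 38080 = 8p and p = 4760, q = 6573.
After the shift, demand is qd = 19355 - 2p and supply is qs = 6p - 28357.
New equilibrium: 19355 - 2p = 6p - 28357 ⇒ 47712 = 8p ⇒ p = 5964, q = 7427.

5964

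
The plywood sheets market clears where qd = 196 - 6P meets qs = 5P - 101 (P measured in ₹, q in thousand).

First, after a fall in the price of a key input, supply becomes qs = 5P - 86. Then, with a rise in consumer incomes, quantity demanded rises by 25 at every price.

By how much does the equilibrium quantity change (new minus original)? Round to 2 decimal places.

+19.55

Before the shock: 196 - 6P = 5P - 101 ⇒ 297 = 11P ⇒ P = 27, q = 34.
The new curves are qd = 221 - 6P (demand) and qs = 5P - 86 (supply).
Equate the new curves: 221 - 6P = 5P - 86, giving 307 = 11P, P = 307/11 ≈ 27.9091, q = 589/11 ≈ 53.5455.
Δq = 53.5455 − 34 = +19.55.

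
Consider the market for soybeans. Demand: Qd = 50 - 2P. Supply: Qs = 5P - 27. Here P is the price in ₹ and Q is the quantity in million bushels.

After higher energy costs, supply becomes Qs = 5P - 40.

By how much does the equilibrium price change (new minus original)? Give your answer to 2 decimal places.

+1.86

Initially, 50 - 2P = 5P - 27, so 77 = 7P and P = 11, Q = 28.
The new curves are Qd = 50 - 2P (demand) and Qs = 5P - 40 (supply).
Setting them equal: 50 - 2P = 5P - 40 → 90 = 7P, so P = 90/7 ≈ 12.8571 and Q = 170/7 ≈ 24.2857.
ΔP = 12.8571 − 11 = +1.86.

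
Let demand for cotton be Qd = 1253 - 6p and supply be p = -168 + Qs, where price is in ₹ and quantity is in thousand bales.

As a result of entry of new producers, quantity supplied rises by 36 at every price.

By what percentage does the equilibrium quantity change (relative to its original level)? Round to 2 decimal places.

Original equilibrium: 1253 - 6p = p + 168 gives 1085 = 7p, so p = 155 and Q = 323.
After the shift, demand is Qd = 1253 - 6p and supply is Qs = p + 204.
New equilibrium: 1253 - 6p = p + 204 ⇒ 1049 = 7p ⇒ p = 1049/7 ≈ 149.8571, Q = 2477/7 ≈ 353.8571.
%ΔQ = (353.8571 − 323) / 323 × 100 = +9.55%.

+9.55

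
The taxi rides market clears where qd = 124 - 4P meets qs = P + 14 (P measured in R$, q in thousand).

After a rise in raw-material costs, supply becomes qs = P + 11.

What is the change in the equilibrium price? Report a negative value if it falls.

Before the shock: 124 - 4P = P + 14 ⇒ 110 = 5P ⇒ P = 22, q = 36.
The shock moves the curves to qd = 124 - 4P and qs = P + 11.
New equilibrium: 124 - 4P = P + 11 ⇒ 113 = 5P ⇒ P = 22.6, q = 33.6.
ΔP = 22.6 − 22 = +0.6.

+0.6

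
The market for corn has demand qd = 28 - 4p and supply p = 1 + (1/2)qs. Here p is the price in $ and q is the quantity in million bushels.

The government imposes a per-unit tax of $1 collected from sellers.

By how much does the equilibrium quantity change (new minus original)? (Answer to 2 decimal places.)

Initially, 28 - 4p = 2p - 2, so 30 = 6p and p = 5, q = 8.
Since sellers keep the price net of the tax, the effective supply curve becomes qs = 2p - 4.
Equate the new curves: 28 - 4p = 2p - 4, giving 32 = 6p, p = 16/3 ≈ 5.3333, q = 20/3 ≈ 6.6667.
Δq = 6.6667 − 8 = -1.33.

-1.33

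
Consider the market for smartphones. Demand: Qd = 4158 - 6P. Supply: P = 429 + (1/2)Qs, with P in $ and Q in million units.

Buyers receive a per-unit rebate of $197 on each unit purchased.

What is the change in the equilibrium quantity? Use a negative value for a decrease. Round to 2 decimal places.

Original equilibrium: 4158 - 6P = 2P - 858 gives 5016 = 8P, so P = 627 and Q = 396.
Since buyers' out-of-pocket price is the market price minus the rebate, the effective demand curve becomes Qd = 5340 - 6P.
Setting them equal: 5340 - 6P = 2P - 858 → 6198 = 8P, so P = 774.75 and Q = 691.5.
ΔQ = 691.5 − 396 = +295.50.

+295.50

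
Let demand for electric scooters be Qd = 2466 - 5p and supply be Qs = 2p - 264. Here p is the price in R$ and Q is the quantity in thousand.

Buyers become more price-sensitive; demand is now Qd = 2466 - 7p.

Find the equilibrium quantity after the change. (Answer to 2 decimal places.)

Before the shock: 2466 - 5p = 2p - 264 ⇒ 2730 = 7p ⇒ p = 390, Q = 516.
The shock moves the curves to Qd = 2466 - 7p and Qs = 2p - 264.
Clearing the new market: 2466 - 7p = 2p - 264, so p = 910/3 ≈ 303.3333 and Q = 1028/3 ≈ 342.6667.

342.67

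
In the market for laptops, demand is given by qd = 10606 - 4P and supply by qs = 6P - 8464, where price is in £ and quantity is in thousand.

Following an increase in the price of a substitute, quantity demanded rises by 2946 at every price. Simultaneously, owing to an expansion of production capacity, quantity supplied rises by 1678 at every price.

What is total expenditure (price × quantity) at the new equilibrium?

11016687.84

Solve the original market: 10606 - 4P = 6P - 8464, hence P = 1907 and q = 2978.
After the shift, demand is qd = 13552 - 4P and supply is qs = 6P - 6786.
Setting them equal: 13552 - 4P = 6P - 6786 → 20338 = 10P, so P = 2033.8 and q = 5416.8.
New expenditure = 2033.8 × 5416.8 = 11016687.84.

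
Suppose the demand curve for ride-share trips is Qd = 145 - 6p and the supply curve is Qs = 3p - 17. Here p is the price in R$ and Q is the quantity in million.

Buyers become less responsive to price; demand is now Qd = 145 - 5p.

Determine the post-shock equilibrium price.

20.25

Original equilibrium: 145 - 6p = 3p - 17 gives 162 = 9p, so p = 18 and Q = 37.
With the change applied: demand Qd = 145 - 5p, supply Qs = 3p - 17.
Equate the new curves: 145 - 5p = 3p - 17, giving 162 = 8p, p = 20.25, Q = 43.75.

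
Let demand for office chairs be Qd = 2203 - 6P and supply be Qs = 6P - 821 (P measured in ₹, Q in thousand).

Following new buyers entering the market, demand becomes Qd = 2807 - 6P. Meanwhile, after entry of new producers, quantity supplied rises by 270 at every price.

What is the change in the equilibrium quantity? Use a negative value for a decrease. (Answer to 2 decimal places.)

+437.00

Solve the original market: 2203 - 6P = 6P - 821, hence P = 252 and Q = 691.
After the shift, demand is Qd = 2807 - 6P and supply is Qs = 6P - 551.
Setting them equal: 2807 - 6P = 6P - 551 → 3358 = 12P, so P = 1679/6 ≈ 279.8333 and Q = 1128.
ΔQ = 1128 − 691 = +437.00.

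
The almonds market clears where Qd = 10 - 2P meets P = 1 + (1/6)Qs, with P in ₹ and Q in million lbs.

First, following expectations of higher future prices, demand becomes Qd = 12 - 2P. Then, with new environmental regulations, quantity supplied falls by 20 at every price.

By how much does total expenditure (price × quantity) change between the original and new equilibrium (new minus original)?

Solve the original market: 10 - 2P = 6P - 6, hence P = 2 and Q = 6.
The shock moves the curves to Qd = 12 - 2P and Qs = 6P - 26.
Clearing the new market: 12 - 2P = 6P - 26, so P = 4.75 and Q = 2.5.
Expenditure moves from 2×6 = 12 to 4.75×2.5 = 11.875; change = -0.125.

-0.125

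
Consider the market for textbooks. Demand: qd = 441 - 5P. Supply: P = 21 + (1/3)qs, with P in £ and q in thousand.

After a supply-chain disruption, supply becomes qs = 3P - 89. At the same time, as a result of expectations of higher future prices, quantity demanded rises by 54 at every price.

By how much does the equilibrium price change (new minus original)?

Solve the original market: 441 - 5P = 3P - 63, hence P = 63 and q = 126.
With the change applied: demand qd = 495 - 5P, supply qs = 3P - 89.
Setting them equal: 495 - 5P = 3P - 89 → 584 = 8P, so P = 73 and q = 130.
ΔP = 73 − 63 = +10.

+10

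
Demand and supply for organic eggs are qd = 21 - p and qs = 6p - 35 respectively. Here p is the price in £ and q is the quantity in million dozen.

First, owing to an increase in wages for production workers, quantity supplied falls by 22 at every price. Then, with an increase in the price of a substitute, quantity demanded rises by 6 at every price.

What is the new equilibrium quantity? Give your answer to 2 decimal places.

15.00

Initially, 21 - p = 6p - 35, so 56 = 7p and p = 8, q = 13.
The shock moves the curves to qd = 27 - p and qs = 6p - 57.
Clearing the new market: 27 - p = 6p - 57, so p = 12 and q = 15.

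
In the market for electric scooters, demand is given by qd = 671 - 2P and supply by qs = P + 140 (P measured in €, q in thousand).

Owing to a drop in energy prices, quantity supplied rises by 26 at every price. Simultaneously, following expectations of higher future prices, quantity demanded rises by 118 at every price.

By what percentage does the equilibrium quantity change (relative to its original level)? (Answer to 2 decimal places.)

Initially, 671 - 2P = P + 140, so 531 = 3P and P = 177, q = 317.
After the shift, demand is qd = 789 - 2P and supply is qs = P + 166.
New equilibrium: 789 - 2P = P + 166 ⇒ 623 = 3P ⇒ P = 623/3 ≈ 207.6667, q = 1121/3 ≈ 373.6667.
%Δq = (373.6667 − 317) / 317 × 100 = +17.88%.

+17.88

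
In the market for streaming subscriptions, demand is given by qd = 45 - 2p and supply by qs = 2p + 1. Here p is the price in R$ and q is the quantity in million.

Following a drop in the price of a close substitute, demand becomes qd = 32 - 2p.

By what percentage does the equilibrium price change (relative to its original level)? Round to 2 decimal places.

-29.55

Solve the original market: 45 - 2p = 2p + 1, hence p = 11 and q = 23.
The new curves are qd = 32 - 2p (demand) and qs = 2p + 1 (supply).
Clearing the new market: 32 - 2p = 2p + 1, so p = 7.75 and q = 16.5.
%Δp = (7.75 − 11) / 11 × 100 = -29.55%.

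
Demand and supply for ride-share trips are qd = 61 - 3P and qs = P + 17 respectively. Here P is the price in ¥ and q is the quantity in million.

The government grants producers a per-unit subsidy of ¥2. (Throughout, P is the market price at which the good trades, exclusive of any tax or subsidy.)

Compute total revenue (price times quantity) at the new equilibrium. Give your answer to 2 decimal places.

Original equilibrium: 61 - 3P = P + 17 gives 44 = 4P, so P = 11 and q = 28.
Since sellers receive the price plus the subsidy, the effective supply curve becomes qs = P + 19.
Clearing the new market: 61 - 3P = P + 19, so P = 10.5 and q = 29.5.
New expenditure = 10.5 × 29.5 = 309.75.

309.75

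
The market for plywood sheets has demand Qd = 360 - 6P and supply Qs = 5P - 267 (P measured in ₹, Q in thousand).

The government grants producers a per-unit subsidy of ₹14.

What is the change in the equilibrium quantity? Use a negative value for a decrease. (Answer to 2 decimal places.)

Original equilibrium: 360 - 6P = 5P - 267 gives 627 = 11P, so P = 57 and Q = 18.
Since sellers receive the price plus the subsidy, the effective supply curve becomes Qs = 5P - 197.
New equilibrium: 360 - 6P = 5P - 197 ⇒ 557 = 11P ⇒ P = 557/11 ≈ 50.6364, Q = 618/11 ≈ 56.1818.
ΔQ = 56.1818 − 18 = +38.18.

+38.18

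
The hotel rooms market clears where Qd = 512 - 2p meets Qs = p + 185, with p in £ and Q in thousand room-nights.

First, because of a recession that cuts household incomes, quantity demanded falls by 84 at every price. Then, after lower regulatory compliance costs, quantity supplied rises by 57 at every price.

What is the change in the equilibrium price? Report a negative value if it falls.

Original equilibrium: 512 - 2p = p + 185 gives 327 = 3p, so p = 109 and Q = 294.
After the shift, demand is Qd = 428 - 2p and supply is Qs = p + 242.
Clearing the new market: 428 - 2p = p + 242, so p = 62 and Q = 304.
Δp = 62 − 109 = -47.

-47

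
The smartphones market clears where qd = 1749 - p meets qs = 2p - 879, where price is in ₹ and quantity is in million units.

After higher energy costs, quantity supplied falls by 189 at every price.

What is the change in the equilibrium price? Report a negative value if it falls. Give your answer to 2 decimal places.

Before the shock: 1749 - p = 2p - 879 ⇒ 2628 = 3p ⇒ p = 876, q = 873.
After the shift, demand is qd = 1749 - p and supply is qs = 2p - 1068.
Equate the new curves: 1749 - p = 2p - 1068, giving 2817 = 3p, p = 939, q = 810.
Δp = 939 − 876 = +63.00.

+63.00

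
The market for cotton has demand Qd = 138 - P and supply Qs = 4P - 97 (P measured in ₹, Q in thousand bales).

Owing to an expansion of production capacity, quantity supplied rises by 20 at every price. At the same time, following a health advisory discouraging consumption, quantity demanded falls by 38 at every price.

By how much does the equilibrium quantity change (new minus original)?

Initially, 138 - P = 4P - 97, so 235 = 5P and P = 47, Q = 91.
After the shift, demand is Qd = 100 - P and supply is Qs = 4P - 77.
Clearing the new market: 100 - P = 4P - 77, so P = 35.4 and Q = 64.6.
ΔQ = 64.6 − 91 = -26.4.

-26.4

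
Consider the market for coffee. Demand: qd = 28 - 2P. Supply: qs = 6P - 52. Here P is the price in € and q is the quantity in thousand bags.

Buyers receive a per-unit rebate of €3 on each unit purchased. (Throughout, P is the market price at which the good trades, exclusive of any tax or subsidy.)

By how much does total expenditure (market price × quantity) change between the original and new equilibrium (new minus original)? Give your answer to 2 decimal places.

Original equilibrium: 28 - 2P = 6P - 52 gives 80 = 8P, so P = 10 and q = 8.
Since buyers' out-of-pocket price is the market price minus the rebate, the effective demand curve becomes qd = 34 - 2P.
Equate the new curves: 34 - 2P = 6P - 52, giving 86 = 8P, P = 10.75, q = 12.5.
Expenditure moves from 10×8 = 80 to 10.75×12.5 = 134.375; change = +54.38.

+54.38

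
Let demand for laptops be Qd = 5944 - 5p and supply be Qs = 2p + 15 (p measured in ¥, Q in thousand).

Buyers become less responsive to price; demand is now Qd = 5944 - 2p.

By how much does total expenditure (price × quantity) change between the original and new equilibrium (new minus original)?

+2968840.875

Solve the original market: 5944 - 5p = 2p + 15, hence p = 847 and Q = 1709.
With the change applied: demand Qd = 5944 - 2p, supply Qs = 2p + 15.
New equilibrium: 5944 - 2p = 2p + 15 ⇒ 5929 = 4p ⇒ p = 1482.25, Q = 2979.5.
Expenditure moves from 847×1709 = 1447523 to 1482.25×2979.5 = 4416363.875; change = +2968840.875.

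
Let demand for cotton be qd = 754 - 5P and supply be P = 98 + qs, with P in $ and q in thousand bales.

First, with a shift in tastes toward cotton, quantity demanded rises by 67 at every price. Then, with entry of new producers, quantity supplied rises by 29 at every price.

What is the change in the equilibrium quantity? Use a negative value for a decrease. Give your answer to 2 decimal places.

+35.33

Solve the original market: 754 - 5P = P - 98, hence P = 142 and q = 44.
The shock moves the curves to qd = 821 - 5P and qs = P - 69.
New equilibrium: 821 - 5P = P - 69 ⇒ 890 = 6P ⇒ P = 445/3 ≈ 148.3333, q = 238/3 ≈ 79.3333.
Δq = 79.3333 − 44 = +35.33.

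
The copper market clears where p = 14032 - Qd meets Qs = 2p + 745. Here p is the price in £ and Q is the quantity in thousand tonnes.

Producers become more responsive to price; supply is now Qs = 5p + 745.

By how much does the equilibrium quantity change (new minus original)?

+2214.5

Solve the original market: 14032 - p = 2p + 745, hence p = 4429 and Q = 9603.
After the shift, demand is Qd = 14032 - p and supply is Qs = 5p + 745.
Setting them equal: 14032 - p = 5p + 745 → 13287 = 6p, so p = 2214.5 and Q = 11817.5.
ΔQ = 11817.5 − 9603 = +2214.5.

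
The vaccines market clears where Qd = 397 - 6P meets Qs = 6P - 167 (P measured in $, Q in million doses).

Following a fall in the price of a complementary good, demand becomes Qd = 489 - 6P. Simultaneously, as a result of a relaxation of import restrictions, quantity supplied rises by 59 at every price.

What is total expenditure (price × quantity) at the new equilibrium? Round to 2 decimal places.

9477.38

Solve the original market: 397 - 6P = 6P - 167, hence P = 47 and Q = 115.
With the change applied: demand Qd = 489 - 6P, supply Qs = 6P - 108.
Clearing the new market: 489 - 6P = 6P - 108, so P = 49.75 and Q = 190.5.
New expenditure = 49.75 × 190.5 = 9477.38.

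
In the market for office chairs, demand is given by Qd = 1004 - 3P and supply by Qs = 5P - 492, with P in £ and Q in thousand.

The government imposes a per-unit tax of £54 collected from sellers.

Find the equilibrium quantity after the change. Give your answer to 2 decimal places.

Solve the original market: 1004 - 3P = 5P - 492, hence P = 187 and Q = 443.
Since sellers keep the price net of the tax, the effective supply curve becomes Qs = 5P - 762.
Equate the new curves: 1004 - 3P = 5P - 762, giving 1766 = 8P, P = 220.75, Q = 341.75.

341.75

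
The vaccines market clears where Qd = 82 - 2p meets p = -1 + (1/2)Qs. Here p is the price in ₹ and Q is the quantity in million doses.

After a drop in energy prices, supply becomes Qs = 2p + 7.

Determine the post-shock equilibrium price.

18.75

Before the shock: 82 - 2p = 2p + 2 ⇒ 80 = 4p ⇒ p = 20, Q = 42.
The new curves are Qd = 82 - 2p (demand) and Qs = 2p + 7 (supply).
Clearing the new market: 82 - 2p = 2p + 7, so p = 18.75 and Q = 44.5.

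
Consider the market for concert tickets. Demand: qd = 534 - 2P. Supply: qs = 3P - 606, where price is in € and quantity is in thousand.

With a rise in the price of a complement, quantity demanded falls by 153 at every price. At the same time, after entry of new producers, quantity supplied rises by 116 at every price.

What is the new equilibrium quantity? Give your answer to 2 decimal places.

Original equilibrium: 534 - 2P = 3P - 606 gives 1140 = 5P, so P = 228 and q = 78.
After the shift, demand is qd = 381 - 2P and supply is qs = 3P - 490.
New equilibrium: 381 - 2P = 3P - 490 ⇒ 871 = 5P ⇒ P = 174.2, q = 32.6.

32.60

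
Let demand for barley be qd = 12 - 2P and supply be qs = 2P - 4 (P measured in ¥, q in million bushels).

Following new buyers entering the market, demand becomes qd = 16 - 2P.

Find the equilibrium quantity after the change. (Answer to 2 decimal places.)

6.00

Original equilibrium: 12 - 2P = 2P - 4 gives 16 = 4P, so P = 4 and q = 4.
The shock moves the curves to qd = 16 - 2P and qs = 2P - 4.
Setting them equal: 16 - 2P = 2P - 4 → 20 = 4P, so P = 5 and q = 6.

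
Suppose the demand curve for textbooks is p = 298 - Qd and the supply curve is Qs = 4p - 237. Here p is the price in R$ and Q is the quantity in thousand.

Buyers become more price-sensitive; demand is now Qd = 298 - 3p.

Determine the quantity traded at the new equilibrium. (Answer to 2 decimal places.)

68.71

Solve the original market: 298 - p = 4p - 237, hence p = 107 and Q = 191.
The shock moves the curves to Qd = 298 - 3p and Qs = 4p - 237.
Equate the new curves: 298 - 3p = 4p - 237, giving 535 = 7p, p = 535/7 ≈ 76.4286, Q = 481/7 ≈ 68.7143.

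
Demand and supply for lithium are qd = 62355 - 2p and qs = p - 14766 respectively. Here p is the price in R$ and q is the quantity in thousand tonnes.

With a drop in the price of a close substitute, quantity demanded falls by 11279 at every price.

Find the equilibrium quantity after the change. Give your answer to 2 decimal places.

7181.33

Before the shock: 62355 - 2p = p - 14766 ⇒ 77121 = 3p ⇒ p = 25707, q = 10941.
With the change applied: demand qd = 51076 - 2p, supply qs = p - 14766.
Clearing the new market: 51076 - 2p = p - 14766, so p = 65842/3 ≈ 21947.3333 and q = 21544/3 ≈ 7181.3333.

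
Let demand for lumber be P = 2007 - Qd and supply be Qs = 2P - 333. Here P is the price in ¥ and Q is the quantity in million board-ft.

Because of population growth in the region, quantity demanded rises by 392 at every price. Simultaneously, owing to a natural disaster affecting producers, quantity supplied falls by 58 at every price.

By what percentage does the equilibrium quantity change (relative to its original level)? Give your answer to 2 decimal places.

+19.72

Original equilibrium: 2007 - P = 2P - 333 gives 2340 = 3P, so P = 780 and Q = 1227.
With the change applied: demand Qd = 2399 - P, supply Qs = 2P - 391.
Clearing the new market: 2399 - P = 2P - 391, so P = 930 and Q = 1469.
%ΔQ = (1469 − 1227) / 1227 × 100 = +19.72%.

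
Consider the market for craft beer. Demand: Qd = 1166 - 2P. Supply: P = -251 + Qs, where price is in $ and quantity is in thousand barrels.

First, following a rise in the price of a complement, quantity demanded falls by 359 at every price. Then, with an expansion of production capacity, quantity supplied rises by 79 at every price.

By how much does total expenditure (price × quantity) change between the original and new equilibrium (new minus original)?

Before the shock: 1166 - 2P = P + 251 ⇒ 915 = 3P ⇒ P = 305, Q = 556.
After the shift, demand is Qd = 807 - 2P and supply is Qs = P + 330.
Clearing the new market: 807 - 2P = P + 330, so P = 159 and Q = 489.
Expenditure moves from 305×556 = 169580 to 159×489 = 77751; change = -91829.

-91829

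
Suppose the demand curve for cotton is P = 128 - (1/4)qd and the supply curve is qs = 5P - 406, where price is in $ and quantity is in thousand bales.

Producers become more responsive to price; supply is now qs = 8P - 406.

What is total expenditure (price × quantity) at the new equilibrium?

Initially, 512 - 4P = 5P - 406, so 918 = 9P and P = 102, q = 104.
The shock moves the curves to qd = 512 - 4P and qs = 8P - 406.
Equate the new curves: 512 - 4P = 8P - 406, giving 918 = 12P, P = 76.5, q = 206.
New expenditure = 76.5 × 206 = 15759.

15759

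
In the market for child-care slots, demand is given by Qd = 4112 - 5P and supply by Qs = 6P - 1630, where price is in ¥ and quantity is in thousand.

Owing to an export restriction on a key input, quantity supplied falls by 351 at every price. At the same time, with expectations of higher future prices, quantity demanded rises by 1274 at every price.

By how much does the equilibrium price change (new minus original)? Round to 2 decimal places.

Original equilibrium: 4112 - 5P = 6P - 1630 gives 5742 = 11P, so P = 522 and Q = 1502.
The shock moves the curves to Qd = 5386 - 5P and Qs = 6P - 1981.
New equilibrium: 5386 - 5P = 6P - 1981 ⇒ 7367 = 11P ⇒ P = 7367/11 ≈ 669.7273, Q = 22411/11 ≈ 2037.3636.
ΔP = 669.7273 − 522 = +147.73.

+147.73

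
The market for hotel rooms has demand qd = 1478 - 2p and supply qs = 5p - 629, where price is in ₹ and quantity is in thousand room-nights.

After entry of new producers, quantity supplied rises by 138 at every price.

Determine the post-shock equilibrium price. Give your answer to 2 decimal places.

281.29

Original equilibrium: 1478 - 2p = 5p - 629 gives 2107 = 7p, so p = 301 and q = 876.
With the change applied: demand qd = 1478 - 2p, supply qs = 5p - 491.
Setting them equal: 1478 - 2p = 5p - 491 → 1969 = 7p, so p = 1969/7 ≈ 281.2857 and q = 6408/7 ≈ 915.4286.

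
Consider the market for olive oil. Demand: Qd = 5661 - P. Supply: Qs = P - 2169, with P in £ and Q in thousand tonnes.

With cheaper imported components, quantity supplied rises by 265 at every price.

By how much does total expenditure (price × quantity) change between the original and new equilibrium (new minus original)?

Before the shock: 5661 - P = P - 2169 ⇒ 7830 = 2P ⇒ P = 3915, Q = 1746.
After the shift, demand is Qd = 5661 - P and supply is Qs = P - 1904.
Clearing the new market: 5661 - P = P - 1904, so P = 3782.5 and Q = 1878.5.
Expenditure moves from 3915×1746 = 6835590 to 3782.5×1878.5 = 7105426.25; change = +269836.25.

+269836.25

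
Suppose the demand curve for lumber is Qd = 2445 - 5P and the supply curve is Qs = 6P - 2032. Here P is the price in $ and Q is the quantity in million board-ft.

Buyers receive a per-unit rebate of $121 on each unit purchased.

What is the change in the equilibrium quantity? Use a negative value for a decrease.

+330

Initially, 2445 - 5P = 6P - 2032, so 4477 = 11P and P = 407, Q = 410.
Since buyers' out-of-pocket price is the market price minus the rebate, the effective demand curve becomes Qd = 3050 - 5P.
Equate the new curves: 3050 - 5P = 6P - 2032, giving 5082 = 11P, P = 462, Q = 740.
ΔQ = 740 − 410 = +330.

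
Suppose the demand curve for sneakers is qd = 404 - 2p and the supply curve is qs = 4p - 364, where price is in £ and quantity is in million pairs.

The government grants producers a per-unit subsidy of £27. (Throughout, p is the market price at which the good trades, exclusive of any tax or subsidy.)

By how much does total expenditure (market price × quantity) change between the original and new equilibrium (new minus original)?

+1296

Initially, 404 - 2p = 4p - 364, so 768 = 6p and p = 128, q = 148.
Since sellers receive the price plus the subsidy, the effective supply curve becomes qs = 4p - 256.
New equilibrium: 404 - 2p = 4p - 256 ⇒ 660 = 6p ⇒ p = 110, q = 184.
Expenditure moves from 128×148 = 18944 to 110×184 = 20240; change = +1296.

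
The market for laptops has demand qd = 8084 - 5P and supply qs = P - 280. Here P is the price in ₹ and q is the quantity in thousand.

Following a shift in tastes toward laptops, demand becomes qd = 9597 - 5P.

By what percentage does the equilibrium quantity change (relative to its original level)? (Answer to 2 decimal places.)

+22.64

Original equilibrium: 8084 - 5P = P - 280 gives 8364 = 6P, so P = 1394 and q = 1114.
The new curves are qd = 9597 - 5P (demand) and qs = P - 280 (supply).
Equate the new curves: 9597 - 5P = P - 280, giving 9877 = 6P, P = 9877/6 ≈ 1646.1667, q = 8197/6 ≈ 1366.1667.
%Δq = (1366.1667 − 1114) / 1114 × 100 = +22.64%.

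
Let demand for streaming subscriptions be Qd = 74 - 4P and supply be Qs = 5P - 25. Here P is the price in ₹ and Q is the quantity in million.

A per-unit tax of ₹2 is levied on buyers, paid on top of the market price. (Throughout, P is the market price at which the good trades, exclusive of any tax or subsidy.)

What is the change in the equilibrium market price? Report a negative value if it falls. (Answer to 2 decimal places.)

Initially, 74 - 4P = 5P - 25, so 99 = 9P and P = 11, Q = 30.
Since buyers pay the price plus the tax, the effective demand curve becomes Qd = 66 - 4P.
Clearing the new market: 66 - 4P = 5P - 25, so P = 91/9 ≈ 10.1111 and Q = 230/9 ≈ 25.5556.
ΔP = 10.1111 − 11 = -0.89.

-0.89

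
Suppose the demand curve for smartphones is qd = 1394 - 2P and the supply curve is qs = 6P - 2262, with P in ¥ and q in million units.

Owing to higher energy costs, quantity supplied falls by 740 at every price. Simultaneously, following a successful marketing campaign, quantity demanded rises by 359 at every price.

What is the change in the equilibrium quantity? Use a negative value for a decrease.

Before the shock: 1394 - 2P = 6P - 2262 ⇒ 3656 = 8P ⇒ P = 457, q = 480.
With the change applied: demand qd = 1753 - 2P, supply qs = 6P - 3002.
Equate the new curves: 1753 - 2P = 6P - 3002, giving 4755 = 8P, P = 594.375, q = 564.25.
Δq = 564.25 − 480 = +84.25.

+84.25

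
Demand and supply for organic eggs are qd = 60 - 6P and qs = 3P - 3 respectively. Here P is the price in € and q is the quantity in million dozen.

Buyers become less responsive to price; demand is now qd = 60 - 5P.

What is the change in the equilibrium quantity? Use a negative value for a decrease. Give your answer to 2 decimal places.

Initially, 60 - 6P = 3P - 3, so 63 = 9P and P = 7, q = 18.
With the change applied: demand qd = 60 - 5P, supply qs = 3P - 3.
New equilibrium: 60 - 5P = 3P - 3 ⇒ 63 = 8P ⇒ P = 7.875, q = 20.625.
Δq = 20.625 − 18 = +2.63.

+2.63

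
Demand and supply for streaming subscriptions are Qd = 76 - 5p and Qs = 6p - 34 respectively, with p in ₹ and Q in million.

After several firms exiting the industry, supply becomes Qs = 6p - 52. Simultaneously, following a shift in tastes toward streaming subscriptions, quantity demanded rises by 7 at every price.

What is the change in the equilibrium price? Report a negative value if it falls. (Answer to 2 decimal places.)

Initially, 76 - 5p = 6p - 34, so 110 = 11p and p = 10, Q = 26.
The shock moves the curves to Qd = 83 - 5p and Qs = 6p - 52.
Clearing the new market: 83 - 5p = 6p - 52, so p = 135/11 ≈ 12.2727 and Q = 238/11 ≈ 21.6364.
Δp = 12.2727 − 10 = +2.27.

+2.27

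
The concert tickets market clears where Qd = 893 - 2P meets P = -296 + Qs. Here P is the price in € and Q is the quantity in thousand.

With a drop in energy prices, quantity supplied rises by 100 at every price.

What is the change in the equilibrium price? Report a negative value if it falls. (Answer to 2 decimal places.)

-33.33

Initially, 893 - 2P = P + 296, so 597 = 3P and P = 199, Q = 495.
With the change applied: demand Qd = 893 - 2P, supply Qs = P + 396.
Setting them equal: 893 - 2P = P + 396 → 497 = 3P, so P = 497/3 ≈ 165.6667 and Q = 1685/3 ≈ 561.6667.
ΔP = 165.6667 − 199 = -33.33.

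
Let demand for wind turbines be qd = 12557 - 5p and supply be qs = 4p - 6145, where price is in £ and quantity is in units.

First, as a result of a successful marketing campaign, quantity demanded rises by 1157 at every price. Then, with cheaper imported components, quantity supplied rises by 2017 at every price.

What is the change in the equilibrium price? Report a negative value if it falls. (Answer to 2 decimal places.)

Initially, 12557 - 5p = 4p - 6145, so 18702 = 9p and p = 2078, q = 2167.
The shock moves the curves to qd = 13714 - 5p and qs = 4p - 4128.
Clearing the new market: 13714 - 5p = 4p - 4128, so p = 17842/9 ≈ 1982.4444 and q = 34216/9 ≈ 3801.7778.
Δp = 1982.4444 − 2078 = -95.56.

-95.56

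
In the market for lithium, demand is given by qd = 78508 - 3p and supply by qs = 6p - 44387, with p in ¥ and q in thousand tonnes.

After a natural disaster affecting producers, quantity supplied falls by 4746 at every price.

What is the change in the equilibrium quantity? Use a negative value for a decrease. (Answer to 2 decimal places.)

Solve the original market: 78508 - 3p = 6p - 44387, hence p = 13655 and q = 37543.
After the shift, demand is qd = 78508 - 3p and supply is qs = 6p - 49133.
Clearing the new market: 78508 - 3p = 6p - 49133, so p = 42547/3 ≈ 14182.3333 and q = 35961.
Δq = 35961 − 37543 = -1582.00.

-1582.00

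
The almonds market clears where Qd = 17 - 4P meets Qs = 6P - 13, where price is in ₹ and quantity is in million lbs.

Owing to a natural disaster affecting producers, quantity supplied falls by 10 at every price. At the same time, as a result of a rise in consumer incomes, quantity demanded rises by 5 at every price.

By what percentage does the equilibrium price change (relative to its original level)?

Solve the original market: 17 - 4P = 6P - 13, hence P = 3 and Q = 5.
The shock moves the curves to Qd = 22 - 4P and Qs = 6P - 23.
Equate the new curves: 22 - 4P = 6P - 23, giving 45 = 10P, P = 4.5, Q = 4.
%ΔP = (4.5 − 3) / 3 × 100 = +50%.

+50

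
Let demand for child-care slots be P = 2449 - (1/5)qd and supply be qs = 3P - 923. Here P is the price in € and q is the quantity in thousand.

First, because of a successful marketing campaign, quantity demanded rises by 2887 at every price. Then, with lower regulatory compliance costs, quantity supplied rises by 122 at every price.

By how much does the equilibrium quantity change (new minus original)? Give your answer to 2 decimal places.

Before the shock: 12245 - 5P = 3P - 923 ⇒ 13168 = 8P ⇒ P = 1646, q = 4015.
The shock moves the curves to qd = 15132 - 5P and qs = 3P - 801.
Clearing the new market: 15132 - 5P = 3P - 801, so P = 1991.625 and q = 5173.875.
Δq = 5173.875 − 4015 = +1158.88.

+1158.88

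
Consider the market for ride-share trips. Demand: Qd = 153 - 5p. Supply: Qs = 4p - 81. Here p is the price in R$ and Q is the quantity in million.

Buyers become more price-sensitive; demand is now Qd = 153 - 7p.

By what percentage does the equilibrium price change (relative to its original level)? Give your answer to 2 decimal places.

Initially, 153 - 5p = 4p - 81, so 234 = 9p and p = 26, Q = 23.
After the shift, demand is Qd = 153 - 7p and supply is Qs = 4p - 81.
Clearing the new market: 153 - 7p = 4p - 81, so p = 234/11 ≈ 21.2727 and Q = 45/11 ≈ 4.0909.
%Δp = (21.2727 − 26) / 26 × 100 = -18.18%.

-18.18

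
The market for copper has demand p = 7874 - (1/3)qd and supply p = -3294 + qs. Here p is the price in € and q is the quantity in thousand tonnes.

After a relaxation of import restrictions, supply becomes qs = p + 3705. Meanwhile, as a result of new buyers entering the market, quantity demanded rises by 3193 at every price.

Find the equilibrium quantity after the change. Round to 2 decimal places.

9482.50

Initially, 23622 - 3p = p + 3294, so 20328 = 4p and p = 5082, q = 8376.
After the shift, demand is qd = 26815 - 3p and supply is qs = p + 3705.
New equilibrium: 26815 - 3p = p + 3705 ⇒ 23110 = 4p ⇒ p = 5777.5, q = 9482.5.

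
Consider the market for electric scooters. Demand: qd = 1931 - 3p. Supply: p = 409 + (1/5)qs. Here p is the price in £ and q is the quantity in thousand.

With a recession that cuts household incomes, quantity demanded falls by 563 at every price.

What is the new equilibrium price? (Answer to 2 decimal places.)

426.63

Before the shock: 1931 - 3p = 5p - 2045 ⇒ 3976 = 8p ⇒ p = 497, q = 440.
The new curves are qd = 1368 - 3p (demand) and qs = 5p - 2045 (supply).
Clearing the new market: 1368 - 3p = 5p - 2045, so p = 426.625 and q = 88.125.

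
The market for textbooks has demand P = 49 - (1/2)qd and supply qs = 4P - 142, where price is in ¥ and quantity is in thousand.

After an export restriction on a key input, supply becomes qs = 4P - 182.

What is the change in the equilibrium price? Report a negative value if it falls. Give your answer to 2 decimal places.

Before the shock: 98 - 2P = 4P - 142 ⇒ 240 = 6P ⇒ P = 40, q = 18.
With the change applied: demand qd = 98 - 2P, supply qs = 4P - 182.
Equate the new curves: 98 - 2P = 4P - 182, giving 280 = 6P, P = 140/3 ≈ 46.6667, q = 14/3 ≈ 4.6667.
ΔP = 46.6667 − 40 = +6.67.

+6.67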